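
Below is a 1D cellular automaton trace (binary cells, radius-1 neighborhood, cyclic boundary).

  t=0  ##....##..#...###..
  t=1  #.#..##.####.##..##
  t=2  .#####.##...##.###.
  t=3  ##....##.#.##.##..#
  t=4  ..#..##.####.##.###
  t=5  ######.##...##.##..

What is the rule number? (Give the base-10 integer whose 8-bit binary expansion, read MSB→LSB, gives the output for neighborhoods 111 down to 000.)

62

  [7] ### => .  t=0,i=15
  [6] ##. => .  t=0,i=1
  [5] #.# => #  t=1,i=1
  [4] #.. => #  t=0,i=2
  [3] .## => #  t=0,i=0
  [2] .#. => #  t=0,i=10
  [1] ..# => #  t=0,i=5
  [0] ... => .  t=0,i=3
  bits 00111110 = 62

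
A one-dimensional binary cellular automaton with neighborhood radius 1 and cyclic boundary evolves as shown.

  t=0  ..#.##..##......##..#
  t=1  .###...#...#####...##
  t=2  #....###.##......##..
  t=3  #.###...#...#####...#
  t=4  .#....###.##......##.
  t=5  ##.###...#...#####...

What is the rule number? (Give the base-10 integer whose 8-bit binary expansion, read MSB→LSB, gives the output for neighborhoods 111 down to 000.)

  ###|.  b7=0 t=1,i=2
  ##.|.  b6=0 t=0,i=5
  #.#|#  b5=1 t=0,i=3
  #..|.  b4=0 t=0,i=0
  .##|.  b3=0 t=0,i=4
  .#.|#  b2=1 t=0,i=2
  ..#|#  b1=1 t=0,i=1
  ...|#  b0=1 t=0,i=11
  bits 00100111 = 39

39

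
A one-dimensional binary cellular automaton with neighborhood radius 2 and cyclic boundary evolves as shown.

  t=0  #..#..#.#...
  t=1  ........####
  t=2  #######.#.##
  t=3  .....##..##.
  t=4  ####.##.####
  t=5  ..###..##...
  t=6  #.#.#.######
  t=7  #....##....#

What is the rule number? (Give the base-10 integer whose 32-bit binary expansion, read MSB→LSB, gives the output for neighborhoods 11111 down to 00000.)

  #####|.  b31=0 t=2,i=0
  ####.|#  b30=1 t=1,i=10
  ###.#|#  b29=1 t=2,i=6
  ###..|#  b28=1 t=1,i=11
  ##.##|#  b27=1 t=4,i=4
  ##.#.|.  b26=0 t=2,i=7
  ##..#|.  b25=0 t=3,i=7
  ##...|#  b24=1 t=1,i=0
  #.###|#  b23=1 t=2,i=10
  #.##.|.  b22=0 t=4,i=5
  #.#.#|.  b21=0 t=2,i=8
  #.#..|#  b20=1 t=0,i=8
  #..##|#  b19=1 t=3,i=8
  #..#.|.  b18=0 t=0,i=2
  #...#|#  b17=1 t=0,i=10
  #....|#  b16=1 t=1,i=1
  .####|.  b15=0 t=1,i=9
  .###.|.  b14=0 t=5,i=3
  .##.#|.  b13=0 t=4,i=6
  .##..|#  b12=1 t=3,i=6
  .#.##|#  b11=1 t=2,i=9
  .#.#.|.  b10=0 t=0,i=7
  .#..#|.  b9=0 t=0,i=1
  .#...|#  b8=1 t=0,i=9
  ..###|#  b7=1 t=1,i=8
  ..##.|#  b6=1 t=3,i=5
  ..#.#|.  b5=0 t=0,i=6
  ..#..|.  b4=0 t=0,i=0
  ...##|.  b3=0 t=1,i=7
  ...#.|#  b2=1 t=0,i=11
  ....#|#  b1=1 t=1,i=6
  .....|#  b0=1 t=1,i=2
  bits 01111001100110110001100111000111 = 2040207815

2040207815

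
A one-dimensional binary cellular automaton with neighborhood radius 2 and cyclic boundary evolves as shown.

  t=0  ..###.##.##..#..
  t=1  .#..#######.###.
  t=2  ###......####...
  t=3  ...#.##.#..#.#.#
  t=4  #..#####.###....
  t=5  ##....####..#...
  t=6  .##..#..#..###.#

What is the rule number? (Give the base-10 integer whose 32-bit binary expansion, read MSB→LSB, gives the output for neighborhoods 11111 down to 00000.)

  ##### -> .   bit 31 = 0  t=1,i=6
  ####. -> #   bit 30 = 1  t=1,i=9
  ###.# -> #   bit 29 = 1  t=0,i=4
  ###.. -> .   bit 28 = 0  t=1,i=14
  ##.## -> #   bit 27 = 1  t=0,i=5
  ##.#. -> #   bit 26 = 1  t=3,i=7
  ##..# -> .   bit 25 = 0  t=0,i=11
  ##... -> #   bit 24 = 1  t=2,i=3
  #.### -> #   bit 23 = 1  t=1,i=12
  #.##. -> #   bit 22 = 1  t=0,i=6
  #.#.# -> .   bit 21 = 0  t=3,i=13
  #.#.. -> .   bit 20 = 0  t=3,i=8
  #..## -> .   bit 19 = 0  t=1,i=3
  #..#. -> #   bit 18 = 1  t=0,i=12
  #...# -> .   bit 17 = 0  t=2,i=14
  #.... -> .   bit 16 = 0  t=0,i=15
  .#### -> .   bit 15 = 0  t=1,i=5
  .###. -> .   bit 14 = 0  t=0,i=3
  .##.# -> #   bit 13 = 1  t=0,i=7
  .##.. -> #   bit 12 = 1  t=0,i=10
  .#.## -> #   bit 11 = 1  t=3,i=4
  .#.#. -> .   bit 10 = 0  t=3,i=12
  .#..# -> #   bit 9 = 1  t=1,i=2
  .#... -> #   bit 8 = 1  t=0,i=14
  ..### -> .   bit 7 = 0  t=0,i=2
  ..##. -> .   bit 6 = 0  t=5,i=0
  ..#.# -> #   bit 5 = 1  t=3,i=3
  ..#.. -> #   bit 4 = 1  t=0,i=13
  ...## -> #   bit 3 = 1  t=0,i=1
  ...#. -> .   bit 2 = 0  t=3,i=2
  ....# -> .   bit 1 = 0  t=0,i=0
  ..... -> #   bit 0 = 1  t=2,i=5
  bits 01101101110001000011101100111001 = 1841576761

1841576761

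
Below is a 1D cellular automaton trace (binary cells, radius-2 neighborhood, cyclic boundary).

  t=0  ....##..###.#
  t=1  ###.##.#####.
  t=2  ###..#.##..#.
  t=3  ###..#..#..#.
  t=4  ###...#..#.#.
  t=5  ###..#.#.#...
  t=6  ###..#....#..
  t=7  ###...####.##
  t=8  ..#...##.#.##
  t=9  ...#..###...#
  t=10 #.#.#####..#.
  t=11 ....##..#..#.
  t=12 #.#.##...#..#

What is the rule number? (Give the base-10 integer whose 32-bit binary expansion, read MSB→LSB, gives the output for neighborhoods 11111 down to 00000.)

881456102

  [31] ##### => .  t=1,i=9
  [30] ####. => .  t=1,i=10
  [29] ###.# => #  t=0,i=10
  [28] ###.. => #  t=2,i=2
  [27] ##.## => .  t=1,i=3
  [26] ##.#. => #  t=0,i=11
  [25] ##..# => .  t=0,i=6
  [24] ##... => .  t=4,i=3
  [23] #.### => #  t=1,i=0
  [22] #.##. => .  t=1,i=4
  [21] #.#.# => .  t=4,i=11
  [20] #.#.. => .  t=0,i=12
  [19] #..## => #  t=0,i=7
  [18] #..#. => .  t=2,i=4
  [17] #...# => .  t=4,i=4
  [16] #.... => #  t=0,i=1
  [15] .#### => #  t=1,i=8
  [14] .###. => #  t=0,i=9
  [13] .##.# => #  t=1,i=5
  [12] .##.. => #  t=0,i=5
  [11] .#.## => .  t=2,i=6
  [10] .#.#. => .  t=4,i=10
  [9] .#..# => #  t=3,i=6
  [8] .#... => #  t=0,i=0
  [7] ..### => #  t=0,i=8
  [6] ..##. => #  t=0,i=4
  [5] ..#.# => #  t=2,i=5
  [4] ..#.. => .  t=3,i=5
  [3] ...## => .  t=0,i=3
  [2] ...#. => #  t=4,i=5
  [1] ....# => #  t=0,i=2
  [0] ..... => .  t=11,i=1
  bits 00110100100010011111001111100110 = 881456102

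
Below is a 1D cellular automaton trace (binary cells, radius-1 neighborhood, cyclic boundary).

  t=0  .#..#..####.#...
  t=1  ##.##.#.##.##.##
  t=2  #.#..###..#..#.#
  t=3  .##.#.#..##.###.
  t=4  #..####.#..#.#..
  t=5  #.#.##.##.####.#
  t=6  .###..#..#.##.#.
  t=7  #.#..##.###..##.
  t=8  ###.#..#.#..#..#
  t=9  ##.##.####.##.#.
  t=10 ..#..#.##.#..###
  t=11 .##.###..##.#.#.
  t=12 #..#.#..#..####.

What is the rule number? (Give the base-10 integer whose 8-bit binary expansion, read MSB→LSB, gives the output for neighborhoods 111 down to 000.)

167

  ###|#  b7=1 t=0,i=8
  ##.|.  b6=0 t=0,i=10
  #.#|#  b5=1 t=0,i=11
  #..|.  b4=0 t=0,i=2
  .##|.  b3=0 t=0,i=7
  .#.|#  b2=1 t=0,i=1
  ..#|#  b1=1 t=0,i=0
  ...|#  b0=1 t=0,i=14
  bits 10100111 = 167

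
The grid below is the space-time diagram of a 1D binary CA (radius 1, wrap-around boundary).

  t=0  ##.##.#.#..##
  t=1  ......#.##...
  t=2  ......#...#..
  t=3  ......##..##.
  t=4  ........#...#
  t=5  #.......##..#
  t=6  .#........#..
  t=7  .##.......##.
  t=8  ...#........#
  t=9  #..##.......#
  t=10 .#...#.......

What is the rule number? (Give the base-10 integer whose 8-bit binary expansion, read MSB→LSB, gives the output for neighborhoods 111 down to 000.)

  ### -> .   bit 7 = 0  t=0,i=0
  ##. -> .   bit 6 = 0  t=0,i=1
  #.# -> .   bit 5 = 0  t=0,i=2
  #.. -> #   bit 4 = 1  t=0,i=9
  .## -> .   bit 3 = 0  t=0,i=3
  .#. -> #   bit 2 = 1  t=0,i=6
  ..# -> .   bit 1 = 0  t=0,i=10
  ... -> .   bit 0 = 0  t=1,i=0
  bits 00010100 = 20

20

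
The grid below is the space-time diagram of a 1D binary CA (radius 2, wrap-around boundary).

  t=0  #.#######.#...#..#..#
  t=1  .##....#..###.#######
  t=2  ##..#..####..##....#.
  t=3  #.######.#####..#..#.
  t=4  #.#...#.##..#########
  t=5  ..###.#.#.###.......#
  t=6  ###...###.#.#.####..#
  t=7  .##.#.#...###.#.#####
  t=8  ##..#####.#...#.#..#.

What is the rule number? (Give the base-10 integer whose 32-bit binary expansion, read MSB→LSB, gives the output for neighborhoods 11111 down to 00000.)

1526663153

  nb #####: next=.  (t=0,i=4, bit31=0)
  nb ####.: next=#  (t=0,i=7, bit30=1)
  nb ###.#: next=.  (t=0,i=8, bit29=0)
  nb ###..: next=#  (t=2,i=10, bit28=1)
  nb ##.##: next=#  (t=0,i=1, bit27=1)
  nb ##.#.: next=.  (t=0,i=9, bit26=0)
  nb ##..#: next=#  (t=2,i=2, bit25=1)
  nb ##...: next=.  (t=1,i=3, bit24=0)
  nb #.###: next=#  (t=0,i=2, bit23=1)
  nb #.##.: next=#  (t=1,i=1, bit22=1)
  nb #.#.#: next=#  (t=3,i=0, bit21=1)
  nb #.#..: next=#  (t=0,i=10, bit20=1)
  nb #..##: next=#  (t=0,i=19, bit19=1)
  nb #..#.: next=#  (t=0,i=16, bit18=1)
  nb #...#: next=#  (t=0,i=12, bit17=1)
  nb #....: next=#  (t=1,i=4, bit16=1)
  nb .####: next=.  (t=0,i=3, bit15=0)
  nb .###.: next=.  (t=1,i=11, bit14=0)
  nb .##.#: next=.  (t=0,i=0, bit13=0)
  nb .##..: next=.  (t=1,i=2, bit12=0)
  nb .#.##: next=.  (t=2,i=20, bit11=0)
  nb .#.#.: next=#  (t=3,i=20, bit10=1)
  nb .#..#: next=#  (t=0,i=15, bit9=1)
  nb .#...: next=#  (t=0,i=11, bit8=1)
  nb ..###: next=#  (t=1,i=10, bit7=1)
  nb ..##.: next=#  (t=0,i=20, bit6=1)
  nb ..#.#: next=#  (t=2,i=19, bit5=1)
  nb ..#..: next=#  (t=0,i=14, bit4=1)
  nb ...##: next=.  (t=6,i=5, bit3=0)
  nb ...#.: next=.  (t=0,i=13, bit2=0)
  nb ....#: next=.  (t=1,i=5, bit1=0)
  nb .....: next=#  (t=5,i=15, bit0=1)
  bits 01011010111111110000011111110001 = 1526663153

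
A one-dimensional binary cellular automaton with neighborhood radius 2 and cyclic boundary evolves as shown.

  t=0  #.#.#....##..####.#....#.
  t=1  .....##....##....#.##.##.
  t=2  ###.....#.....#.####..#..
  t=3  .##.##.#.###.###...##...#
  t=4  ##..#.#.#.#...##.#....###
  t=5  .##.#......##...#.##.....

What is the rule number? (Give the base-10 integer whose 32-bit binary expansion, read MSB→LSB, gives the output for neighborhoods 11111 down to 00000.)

374032677

  nb #####: next=.  (t=4,i=24, bit31=0)
  nb ####.: next=.  (t=0,i=15, bit30=0)
  nb ###.#: next=.  (t=0,i=16, bit29=0)
  nb ###..: next=#  (t=2,i=2, bit28=1)
  nb ##.##: next=.  (t=1,i=21, bit27=0)
  nb ##.#.: next=#  (t=0,i=17, bit26=1)
  nb ##..#: next=#  (t=0,i=11, bit25=1)
  nb ##...: next=.  (t=1,i=7, bit24=0)
  nb #.###: next=.  (t=2,i=16, bit23=0)
  nb #.##.: next=#  (t=1,i=19, bit22=1)
  nb #.#.#: next=.  (t=0,i=0, bit21=0)
  nb #.#..: next=.  (t=0,i=4, bit20=0)
  nb #..##: next=#  (t=0,i=12, bit19=1)
  nb #..#.: next=.  (t=2,i=21, bit18=0)
  nb #...#: next=#  (t=3,i=17, bit17=1)
  nb #....: next=#  (t=0,i=6, bit16=1)
  nb .####: next=.  (t=0,i=14, bit15=0)
  nb .###.: next=#  (t=2,i=1, bit14=1)
  nb .##.#: next=.  (t=1,i=20, bit13=0)
  nb .##..: next=.  (t=0,i=10, bit12=0)
  nb .#.##: next=#  (t=1,i=18, bit11=1)
  nb .#.#.: next=.  (t=0,i=1, bit10=0)
  nb .#..#: next=.  (t=2,i=23, bit9=0)
  nb .#...: next=#  (t=0,i=5, bit8=1)
  nb ..###: next=.  (t=0,i=13, bit7=0)
  nb ..##.: next=.  (t=0,i=9, bit6=0)
  nb ..#.#: next=#  (t=0,i=23, bit5=1)
  nb ..#..: next=.  (t=2,i=8, bit4=0)
  nb ...##: next=.  (t=0,i=8, bit3=0)
  nb ...#.: next=#  (t=0,i=22, bit2=1)
  nb ....#: next=.  (t=0,i=7, bit1=0)
  nb .....: next=#  (t=1,i=1, bit0=1)
  bits 00010110010010110100100100100101 = 374032677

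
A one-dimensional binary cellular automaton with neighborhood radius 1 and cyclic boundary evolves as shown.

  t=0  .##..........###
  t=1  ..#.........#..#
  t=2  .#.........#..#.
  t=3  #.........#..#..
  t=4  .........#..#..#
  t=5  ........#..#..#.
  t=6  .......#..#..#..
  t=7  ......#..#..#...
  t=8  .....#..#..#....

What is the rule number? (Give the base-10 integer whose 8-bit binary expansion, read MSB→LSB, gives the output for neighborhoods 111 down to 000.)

66

  [7] ### => .  t=0,i=14
  [6] ##. => #  t=0,i=2
  [5] #.# => .  t=0,i=0
  [4] #.. => .  t=0,i=3
  [3] .## => .  t=0,i=1
  [2] .#. => .  t=1,i=2
  [1] ..# => #  t=0,i=12
  [0] ... => .  t=0,i=4
  bits 01000010 = 66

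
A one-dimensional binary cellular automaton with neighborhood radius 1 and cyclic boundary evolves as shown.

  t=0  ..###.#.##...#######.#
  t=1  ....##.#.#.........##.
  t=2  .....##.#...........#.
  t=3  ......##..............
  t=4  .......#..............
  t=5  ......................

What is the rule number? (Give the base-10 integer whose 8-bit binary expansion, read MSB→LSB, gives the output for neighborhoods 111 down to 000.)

  ###|.  b7=0 t=0,i=3
  ##.|#  b6=1 t=0,i=4
  #.#|#  b5=1 t=0,i=5
  #..|.  b4=0 t=0,i=0
  .##|.  b3=0 t=0,i=2
  .#.|.  b2=0 t=0,i=6
  ..#|.  b1=0 t=0,i=1
  ...|.  b0=0 t=0,i=11
  bits 01100000 = 96

96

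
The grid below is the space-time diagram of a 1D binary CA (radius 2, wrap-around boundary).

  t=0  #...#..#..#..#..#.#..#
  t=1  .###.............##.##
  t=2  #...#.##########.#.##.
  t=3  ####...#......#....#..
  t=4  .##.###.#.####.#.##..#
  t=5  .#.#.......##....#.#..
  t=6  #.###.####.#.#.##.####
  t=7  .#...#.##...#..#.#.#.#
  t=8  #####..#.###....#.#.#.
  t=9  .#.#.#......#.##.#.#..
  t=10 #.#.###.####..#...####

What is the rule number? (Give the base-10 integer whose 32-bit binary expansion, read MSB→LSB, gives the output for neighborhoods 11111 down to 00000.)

  ##### -> .   bit 31 = 0  t=2,i=8
  ####. -> #   bit 30 = 1  t=2,i=14
  ###.# -> .   bit 29 = 0  t=2,i=15
  ###.. -> .   bit 28 = 0  t=1,i=3
  ##.## -> #   bit 27 = 1  t=1,i=0
  ##.#. -> .   bit 26 = 0  t=2,i=16
  ##..# -> #   bit 25 = 1  t=4,i=19
  ##... -> #   bit 24 = 1  t=0,i=1
  #.### -> .   bit 23 = 0  t=1,i=1
  #.##. -> #   bit 22 = 1  t=1,i=20
  #.#.# -> .   bit 21 = 0  t=2,i=17
  #.#.. -> #   bit 20 = 1  t=0,i=18
  #..## -> #   bit 19 = 1  t=0,i=20
  #..#. -> .   bit 18 = 0  t=0,i=6
  #...# -> #   bit 17 = 1  t=0,i=2
  #.... -> .   bit 16 = 0  t=1,i=5
  .#### -> #   bit 15 = 1  t=2,i=7
  .###. -> .   bit 14 = 0  t=1,i=2
  .##.# -> .   bit 13 = 0  t=1,i=18
  .##.. -> .   bit 12 = 0  t=0,i=0
  .#.## -> .   bit 11 = 0  t=2,i=5
  .#.#. -> #   bit 10 = 1  t=0,i=17
  .#..# -> .   bit 9 = 0  t=0,i=5
  .#... -> #   bit 8 = 1  t=2,i=1
  ..### -> .   bit 7 = 0  t=3,i=0
  ..##. -> #   bit 6 = 1  t=0,i=21
  ..#.# -> .   bit 5 = 0  t=0,i=16
  ..#.. -> .   bit 4 = 0  t=0,i=4
  ...## -> .   bit 3 = 0  t=1,i=16
  ...#. -> #   bit 2 = 1  t=0,i=3
  ....# -> #   bit 1 = 1  t=1,i=15
  ..... -> #   bit 0 = 1  t=1,i=6
  bits 01001011010110101000010101000111 = 1264223559

1264223559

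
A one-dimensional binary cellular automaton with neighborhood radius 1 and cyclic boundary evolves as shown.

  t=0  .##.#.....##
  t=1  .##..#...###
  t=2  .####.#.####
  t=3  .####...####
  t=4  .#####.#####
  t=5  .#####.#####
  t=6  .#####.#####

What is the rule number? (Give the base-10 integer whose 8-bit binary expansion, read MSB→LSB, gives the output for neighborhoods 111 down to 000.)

  nb ###: next=#  (t=1,i=10, bit7=1)
  nb ##.: next=#  (t=0,i=2, bit6=1)
  nb #.#: next=.  (t=0,i=0, bit5=0)
  nb #..: next=#  (t=0,i=5, bit4=1)
  nb .##: next=#  (t=0,i=1, bit3=1)
  nb .#.: next=.  (t=0,i=4, bit2=0)
  nb ..#: next=#  (t=0,i=9, bit1=1)
  nb ...: next=.  (t=0,i=6, bit0=0)
  bits 11011010 = 218

218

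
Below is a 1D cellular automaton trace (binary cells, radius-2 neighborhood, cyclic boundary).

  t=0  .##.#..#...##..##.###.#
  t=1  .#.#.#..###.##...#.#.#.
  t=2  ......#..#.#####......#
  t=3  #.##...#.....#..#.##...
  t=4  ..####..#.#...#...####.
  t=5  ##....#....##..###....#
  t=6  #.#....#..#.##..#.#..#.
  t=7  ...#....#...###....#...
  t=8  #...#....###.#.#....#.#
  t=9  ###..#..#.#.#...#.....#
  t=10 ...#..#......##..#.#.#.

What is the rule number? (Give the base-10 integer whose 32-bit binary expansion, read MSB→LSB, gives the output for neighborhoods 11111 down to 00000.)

2403488521

  ##### -> #   bit 31 = 1  t=2,i=13
  ####. -> .   bit 30 = 0  t=2,i=14
  ###.# -> .   bit 29 = 0  t=0,i=20
  ###.. -> .   bit 28 = 0  t=2,i=15
  ##.## -> #   bit 27 = 1  t=0,i=17
  ##.#. -> #   bit 26 = 1  t=0,i=3
  ##..# -> #   bit 25 = 1  t=0,i=13
  ##... -> #   bit 24 = 1  t=1,i=14
  #.### -> .   bit 23 = 0  t=0,i=18
  #.##. -> #   bit 22 = 1  t=0,i=1
  #.#.# -> .   bit 21 = 0  t=0,i=22
  #.#.. -> .   bit 20 = 0  t=0,i=4
  #..## -> .   bit 19 = 0  t=0,i=14
  #..#. -> .   bit 18 = 0  t=0,i=6
  #...# -> #   bit 17 = 1  t=0,i=9
  #.... -> .   bit 16 = 0  t=2,i=1
  .#### -> .   bit 15 = 0  t=2,i=12
  .###. -> #   bit 14 = 1  t=0,i=19
  .##.# -> .   bit 13 = 0  t=0,i=2
  .##.. -> #   bit 12 = 1  t=0,i=12
  .#.## -> .   bit 11 = 0  t=0,i=0
  .#.#. -> .   bit 10 = 0  t=1,i=2
  .#..# -> #   bit 9 = 1  t=0,i=5
  .#... -> #   bit 8 = 1  t=0,i=8
  ..### -> .   bit 7 = 0  t=1,i=8
  ..##. -> .   bit 6 = 0  t=0,i=11
  ..#.# -> .   bit 5 = 0  t=1,i=1
  ..#.. -> .   bit 4 = 0  t=0,i=7
  ...## -> #   bit 3 = 1  t=0,i=10
  ...#. -> .   bit 2 = 0  t=1,i=16
  ....# -> .   bit 1 = 0  t=2,i=4
  ..... -> #   bit 0 = 1  t=2,i=2
  bits 10001111010000100101001100001001 = 2403488521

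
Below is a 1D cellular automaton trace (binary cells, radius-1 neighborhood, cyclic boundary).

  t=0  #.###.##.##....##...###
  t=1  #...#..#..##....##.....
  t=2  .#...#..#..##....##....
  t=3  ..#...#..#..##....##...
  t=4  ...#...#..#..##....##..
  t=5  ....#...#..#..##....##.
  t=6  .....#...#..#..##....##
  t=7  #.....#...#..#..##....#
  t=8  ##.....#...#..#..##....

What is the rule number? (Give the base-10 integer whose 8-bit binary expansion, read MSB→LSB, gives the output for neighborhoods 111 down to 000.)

  nb ###: next=.  (t=0,i=3, bit7=0)
  nb ##.: next=#  (t=0,i=0, bit6=1)
  nb #.#: next=.  (t=0,i=1, bit5=0)
  nb #..: next=#  (t=0,i=11, bit4=1)
  nb .##: next=.  (t=0,i=2, bit3=0)
  nb .#.: next=.  (t=1,i=0, bit2=0)
  nb ..#: next=.  (t=0,i=14, bit1=0)
  nb ...: next=.  (t=0,i=12, bit0=0)
  bits 01010000 = 80

80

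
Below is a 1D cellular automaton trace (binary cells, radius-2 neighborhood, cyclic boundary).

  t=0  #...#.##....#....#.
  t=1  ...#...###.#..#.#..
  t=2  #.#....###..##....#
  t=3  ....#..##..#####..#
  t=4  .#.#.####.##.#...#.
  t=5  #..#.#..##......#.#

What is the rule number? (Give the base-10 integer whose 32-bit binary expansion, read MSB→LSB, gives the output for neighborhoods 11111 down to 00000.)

  #####|#  b31=1 t=3,i=13
  ####.|.  b30=0 t=3,i=14
  ###.#|#  b29=1 t=1,i=9
  ###..|.  b28=0 t=2,i=9
  ##.##|#  b27=1 t=4,i=9
  ##.#.|.  b26=0 t=1,i=10
  ##..#|.  b25=0 t=2,i=10
  ##...|#  b24=1 t=0,i=8
  #.###|#  b23=1 t=4,i=5
  #.##.|.  b22=0 t=0,i=6
  #.#.#|#  b21=1 t=4,i=3
  #.#..|.  b20=0 t=0,i=0
  #..##|#  b19=1 t=2,i=11
  #..#.|#  b18=1 t=1,i=13
  #...#|.  b17=0 t=0,i=2
  #....|#  b16=1 t=0,i=9
  .####|.  b15=0 t=3,i=12
  .###.|#  b14=1 t=1,i=8
  .##.#|.  b13=0 t=2,i=0
  .##..|#  b12=1 t=0,i=7
  .#.##|.  b11=0 t=0,i=5
  .#.#.|.  b10=0 t=0,i=18
  .#..#|#  b9=1 t=1,i=12
  .#...|.  b8=0 t=0,i=1
  ..###|#  b7=1 t=1,i=7
  ..##.|#  b6=1 t=2,i=12
  ..#.#|.  b5=0 t=0,i=4
  ..#..|.  b4=0 t=0,i=12
  ...##|.  b3=0 t=1,i=6
  ...#.|#  b2=1 t=0,i=3
  ....#|.  b1=0 t=0,i=10
  .....|#  b0=1 t=1,i=0
  bits 10101001101011010101001011000101 = 2846708421

2846708421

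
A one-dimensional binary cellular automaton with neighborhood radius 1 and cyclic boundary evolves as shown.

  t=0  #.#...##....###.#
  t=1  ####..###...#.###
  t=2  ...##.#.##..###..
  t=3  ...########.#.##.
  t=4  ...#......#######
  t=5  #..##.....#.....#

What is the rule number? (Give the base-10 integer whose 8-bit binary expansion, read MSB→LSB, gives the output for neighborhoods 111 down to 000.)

124

  nb ###: next=.  (t=0,i=13, bit7=0)
  nb ##.: next=#  (t=0,i=0, bit6=1)
  nb #.#: next=#  (t=0,i=1, bit5=1)
  nb #..: next=#  (t=0,i=3, bit4=1)
  nb .##: next=#  (t=0,i=6, bit3=1)
  nb .#.: next=#  (t=0,i=2, bit2=1)
  nb ..#: next=.  (t=0,i=5, bit1=0)
  nb ...: next=.  (t=0,i=4, bit0=0)
  bits 01111100 = 124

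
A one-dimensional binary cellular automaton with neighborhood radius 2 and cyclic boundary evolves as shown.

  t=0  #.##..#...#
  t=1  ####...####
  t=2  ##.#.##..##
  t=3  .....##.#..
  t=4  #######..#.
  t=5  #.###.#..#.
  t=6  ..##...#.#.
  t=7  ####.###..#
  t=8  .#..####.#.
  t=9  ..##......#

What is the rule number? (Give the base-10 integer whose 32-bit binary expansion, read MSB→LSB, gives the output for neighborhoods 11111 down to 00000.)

2563404655

  nb #####: next=#  (t=1,i=0, bit31=1)
  nb ####.: next=.  (t=1,i=2, bit30=0)
  nb ###.#: next=.  (t=2,i=1, bit29=0)
  nb ###..: next=#  (t=1,i=3, bit28=1)
  nb ##.##: next=#  (t=0,i=1, bit27=1)
  nb ##.#.: next=.  (t=2,i=2, bit26=0)
  nb ##..#: next=.  (t=0,i=4, bit25=0)
  nb ##...: next=.  (t=1,i=4, bit24=0)
  nb #.###: next=#  (t=4,i=0, bit23=1)
  nb #.##.: next=#  (t=0,i=2, bit22=1)
  nb #.#.#: next=.  (t=2,i=3, bit21=0)
  nb #.#..: next=.  (t=3,i=8, bit20=0)
  nb #..##: next=#  (t=2,i=8, bit19=1)
  nb #..#.: next=.  (t=0,i=5, bit18=0)
  nb #...#: next=#  (t=0,i=8, bit17=1)
  nb #....: next=.  (t=3,i=10, bit16=0)
  nb .####: next=.  (t=1,i=8, bit15=0)
  nb .###.: next=#  (t=5,i=3, bit14=1)
  nb .##.#: next=#  (t=0,i=0, bit13=1)
  nb .##..: next=#  (t=0,i=3, bit12=1)
  nb .#.##: next=.  (t=2,i=4, bit11=0)
  nb .#.#.: next=.  (t=5,i=10, bit10=0)
  nb .#..#: next=#  (t=5,i=7, bit9=1)
  nb .#...: next=#  (t=0,i=7, bit8=1)
  nb ..###: next=.  (t=1,i=7, bit7=0)
  nb ..##.: next=#  (t=0,i=10, bit6=1)
  nb ..#.#: next=#  (t=4,i=9, bit5=1)
  nb ..#..: next=.  (t=0,i=6, bit4=0)
  nb ...##: next=#  (t=0,i=9, bit3=1)
  nb ...#.: next=#  (t=6,i=6, bit2=1)
  nb ....#: next=#  (t=3,i=3, bit1=1)
  nb .....: next=#  (t=3,i=0, bit0=1)
  bits 10011000110010100111001101101111 = 2563404655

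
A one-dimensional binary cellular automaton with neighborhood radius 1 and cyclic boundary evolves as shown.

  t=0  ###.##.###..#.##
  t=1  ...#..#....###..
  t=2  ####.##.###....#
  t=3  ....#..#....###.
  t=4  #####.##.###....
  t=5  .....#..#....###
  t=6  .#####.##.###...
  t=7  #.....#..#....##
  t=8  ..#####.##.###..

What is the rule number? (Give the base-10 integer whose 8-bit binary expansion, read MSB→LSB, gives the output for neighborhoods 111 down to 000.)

39

  [7] ### => .  t=0,i=0
  [6] ##. => .  t=0,i=2
  [5] #.# => #  t=0,i=3
  [4] #.. => .  t=0,i=10
  [3] .## => .  t=0,i=4
  [2] .#. => #  t=0,i=12
  [1] ..# => #  t=0,i=11
  [0] ... => #  t=1,i=0
  bits 00100111 = 39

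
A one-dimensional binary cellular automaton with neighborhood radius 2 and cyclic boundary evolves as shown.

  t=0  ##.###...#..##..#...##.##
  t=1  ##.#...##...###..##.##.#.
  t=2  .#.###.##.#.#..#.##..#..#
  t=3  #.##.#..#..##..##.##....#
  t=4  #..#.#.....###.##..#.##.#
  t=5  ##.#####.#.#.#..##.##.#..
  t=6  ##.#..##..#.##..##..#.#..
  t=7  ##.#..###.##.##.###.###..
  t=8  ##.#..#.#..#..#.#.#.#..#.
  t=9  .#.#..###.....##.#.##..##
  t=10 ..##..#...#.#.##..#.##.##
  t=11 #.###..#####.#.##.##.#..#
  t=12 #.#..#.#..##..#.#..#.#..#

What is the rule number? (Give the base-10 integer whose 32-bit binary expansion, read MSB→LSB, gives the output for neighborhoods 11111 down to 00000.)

  ##### -> .   bit 31 = 0  t=5,i=5
  ####. -> #   bit 30 = 1  t=0,i=0
  ###.# -> #   bit 29 = 1  t=0,i=1
  ###.. -> .   bit 28 = 0  t=0,i=5
  ##.## -> .   bit 27 = 0  t=0,i=2
  ##.#. -> .   bit 26 = 0  t=1,i=2
  ##..# -> #   bit 25 = 1  t=0,i=14
  ##... -> .   bit 24 = 0  t=0,i=6
  #.### -> #   bit 23 = 1  t=0,i=3
  #.##. -> .   bit 22 = 0  t=1,i=0
  #.#.# -> .   bit 21 = 0  t=1,i=23
  #.#.. -> #   bit 20 = 1  t=1,i=3
  #..## -> .   bit 19 = 0  t=0,i=11
  #..#. -> .   bit 18 = 0  t=0,i=15
  #...# -> #   bit 17 = 1  t=0,i=7
  #.... -> #   bit 16 = 1  t=3,i=21
  .#### -> .   bit 15 = 0  t=0,i=24
  .###. -> .   bit 14 = 0  t=0,i=4
  .##.# -> #   bit 13 = 1  t=0,i=21
  .##.. -> #   bit 12 = 1  t=0,i=13
  .#.## -> #   bit 11 = 1  t=1,i=24
  .#.#. -> #   bit 10 = 1  t=2,i=0
  .#..# -> .   bit 9 = 0  t=0,i=10
  .#... -> #   bit 8 = 1  t=0,i=17
  ..### -> #   bit 7 = 1  t=1,i=12
  ..##. -> #   bit 6 = 1  t=0,i=12
  ..#.# -> #   bit 5 = 1  t=2,i=15
  ..#.. -> .   bit 4 = 0  t=0,i=9
  ...## -> .   bit 3 = 0  t=0,i=19
  ...#. -> #   bit 2 = 1  t=0,i=8
  ....# -> #   bit 1 = 1  t=3,i=22
  ..... -> .   bit 0 = 0  t=4,i=8
  bits 01100010100100110011110111100110 = 1653816806

1653816806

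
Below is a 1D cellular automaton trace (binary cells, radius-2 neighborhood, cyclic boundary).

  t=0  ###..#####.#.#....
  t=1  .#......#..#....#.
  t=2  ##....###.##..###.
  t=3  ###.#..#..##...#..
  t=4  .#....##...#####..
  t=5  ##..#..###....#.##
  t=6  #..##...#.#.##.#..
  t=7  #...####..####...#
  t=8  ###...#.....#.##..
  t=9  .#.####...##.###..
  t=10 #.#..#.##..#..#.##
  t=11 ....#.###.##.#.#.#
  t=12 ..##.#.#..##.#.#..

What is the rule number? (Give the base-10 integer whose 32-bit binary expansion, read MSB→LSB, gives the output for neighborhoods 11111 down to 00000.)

1097234454

  [31] ##### => .  t=0,i=7
  [30] ####. => #  t=0,i=8
  [29] ###.# => .  t=0,i=9
  [28] ###.. => .  t=0,i=2
  [27] ##.## => .  t=2,i=9
  [26] ##.#. => .  t=0,i=10
  [25] ##..# => .  t=0,i=3
  [24] ##... => #  t=2,i=2
  [23] #.### => .  t=5,i=16
  [22] #.##. => #  t=2,i=0
  [21] #.#.# => #  t=0,i=11
  [20] #.#.. => .  t=0,i=13
  [19] #..## => .  t=0,i=4
  [18] #..#. => #  t=1,i=0
  [17] #...# => #  t=3,i=13
  [16] #.... => .  t=0,i=15
  [15] .#### => .  t=0,i=6
  [14] .###. => #  t=0,i=1
  [13] .##.# => #  t=6,i=13
  [12] .##.. => #  t=2,i=1
  [11] .#.## => #  t=5,i=15
  [10] .#.#. => .  t=0,i=12
  [9] .#..# => .  t=1,i=9
  [8] .#... => .  t=0,i=14
  [7] ..### => .  t=0,i=0
  [6] ..##. => .  t=3,i=10
  [5] ..#.# => .  t=5,i=14
  [4] ..#.. => #  t=1,i=1
  [3] ...## => .  t=0,i=17
  [2] ...#. => #  t=1,i=7
  [1] ....# => #  t=0,i=16
  [0] ..... => .  t=1,i=4
  bits 01000001011001100111100000010110 = 1097234454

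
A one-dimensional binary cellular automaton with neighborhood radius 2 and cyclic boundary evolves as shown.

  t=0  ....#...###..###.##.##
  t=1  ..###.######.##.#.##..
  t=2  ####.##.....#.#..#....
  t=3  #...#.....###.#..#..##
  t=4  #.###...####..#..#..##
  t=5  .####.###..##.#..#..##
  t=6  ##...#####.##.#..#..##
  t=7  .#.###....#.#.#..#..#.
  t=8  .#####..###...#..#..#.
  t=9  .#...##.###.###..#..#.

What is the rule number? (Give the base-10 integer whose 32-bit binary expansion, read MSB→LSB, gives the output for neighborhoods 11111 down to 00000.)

445802750

  [31] ##### => .  t=1,i=8
  [30] ####. => .  t=1,i=10
  [29] ###.# => .  t=0,i=15
  [28] ###.. => #  t=0,i=10
  [27] ##.## => #  t=0,i=16
  [26] ##.#. => .  t=1,i=15
  [25] ##..# => #  t=0,i=11
  [24] ##... => .  t=0,i=0
  [23] #.### => #  t=1,i=6
  [22] #.##. => .  t=0,i=17
  [21] #.#.# => .  t=1,i=16
  [20] #.#.. => #  t=2,i=14
  [19] #..## => .  t=0,i=12
  [18] #..#. => .  t=2,i=16
  [17] #...# => #  t=0,i=6
  [16] #.... => .  t=0,i=1
  [15] .#### => .  t=1,i=7
  [14] .###. => #  t=0,i=9
  [13] .##.# => #  t=0,i=18
  [12] .##.. => .  t=0,i=21
  [11] .#.## => #  t=1,i=17
  [10] .#.#. => .  t=2,i=13
  [9] .#..# => .  t=2,i=15
  [8] .#... => .  t=0,i=5
  [7] ..### => #  t=0,i=8
  [6] ..##. => #  t=5,i=11
  [5] ..#.# => #  t=2,i=12
  [4] ..#.. => #  t=0,i=4
  [3] ...## => #  t=0,i=7
  [2] ...#. => #  t=0,i=3
  [1] ....# => #  t=0,i=2
  [0] ..... => .  t=2,i=9
  bits 00011010100100100110100011111110 = 445802750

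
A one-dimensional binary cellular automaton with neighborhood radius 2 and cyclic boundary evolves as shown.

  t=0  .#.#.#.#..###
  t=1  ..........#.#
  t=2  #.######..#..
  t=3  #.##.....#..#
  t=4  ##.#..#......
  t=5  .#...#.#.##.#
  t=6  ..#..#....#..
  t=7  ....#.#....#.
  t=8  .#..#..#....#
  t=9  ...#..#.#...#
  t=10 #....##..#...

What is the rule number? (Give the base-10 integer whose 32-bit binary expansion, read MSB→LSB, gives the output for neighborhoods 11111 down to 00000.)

  #####|.  b31=0 t=2,i=4
  ####.|.  b30=0 t=2,i=6
  ###.#|#  b29=1 t=0,i=12
  ###..|.  b28=0 t=2,i=7
  ##.##|#  b27=1 t=3,i=1
  ##.#.|.  b26=0 t=0,i=0
  ##..#|.  b25=0 t=2,i=8
  ##...|.  b24=0 t=3,i=4
  #.###|#  b23=1 t=2,i=2
  #.##.|.  b22=0 t=3,i=2
  #.#.#|.  b21=0 t=0,i=1
  #.#..|.  b20=0 t=0,i=7
  #..##|.  b19=0 t=0,i=9
  #..#.|#  b18=1 t=2,i=9
  #...#|.  b17=0 t=5,i=3
  #....|.  b16=0 t=1,i=1
  .####|#  b15=1 t=2,i=3
  .###.|.  b14=0 t=0,i=11
  .##.#|#  b13=1 t=3,i=0
  .##..|#  b12=1 t=3,i=3
  .#.##|.  b11=0 t=2,i=1
  .#.#.|.  b10=0 t=0,i=2
  .#..#|.  b9=0 t=0,i=8
  .#...|#  b8=1 t=1,i=0
  ..###|#  b7=1 t=0,i=10
  ..##.|.  b6=0 t=3,i=12
  ..#.#|#  b5=1 t=1,i=10
  ..#..|.  b4=0 t=2,i=10
  ...##|#  b3=1 t=4,i=12
  ...#.|.  b2=0 t=1,i=9
  ....#|.  b1=0 t=1,i=8
  .....|#  b0=1 t=1,i=2
  bits 00101000100001001011000110101001 = 679784873

679784873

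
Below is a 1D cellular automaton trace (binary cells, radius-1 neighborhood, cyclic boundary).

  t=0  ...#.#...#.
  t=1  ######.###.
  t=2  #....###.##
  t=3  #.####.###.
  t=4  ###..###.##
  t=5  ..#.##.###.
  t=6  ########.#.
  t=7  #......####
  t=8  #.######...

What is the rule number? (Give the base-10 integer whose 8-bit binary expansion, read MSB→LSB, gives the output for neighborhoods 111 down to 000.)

111

  ### -> .   bit 7 = 0  t=1,i=1
  ##. -> #   bit 6 = 1  t=1,i=5
  #.# -> #   bit 5 = 1  t=0,i=4
  #.. -> .   bit 4 = 0  t=0,i=6
  .## -> #   bit 3 = 1  t=1,i=0
  .#. -> #   bit 2 = 1  t=0,i=3
  ..# -> #   bit 1 = 1  t=0,i=2
  ... -> #   bit 0 = 1  t=0,i=0
  bits 01101111 = 111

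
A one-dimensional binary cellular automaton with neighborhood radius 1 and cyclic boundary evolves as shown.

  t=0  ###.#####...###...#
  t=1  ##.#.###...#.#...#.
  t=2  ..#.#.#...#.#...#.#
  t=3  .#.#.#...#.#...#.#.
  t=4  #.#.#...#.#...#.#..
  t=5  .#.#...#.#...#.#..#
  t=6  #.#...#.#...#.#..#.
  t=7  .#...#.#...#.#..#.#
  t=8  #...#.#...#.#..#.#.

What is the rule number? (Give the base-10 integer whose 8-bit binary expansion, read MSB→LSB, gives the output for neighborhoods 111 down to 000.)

  ###|#  b7=1 t=0,i=0
  ##.|.  b6=0 t=0,i=2
  #.#|#  b5=1 t=0,i=3
  #..|.  b4=0 t=0,i=9
  .##|.  b3=0 t=0,i=4
  .#.|.  b2=0 t=1,i=3
  ..#|#  b1=1 t=0,i=11
  ...|.  b0=0 t=0,i=10
  bits 10100010 = 162

162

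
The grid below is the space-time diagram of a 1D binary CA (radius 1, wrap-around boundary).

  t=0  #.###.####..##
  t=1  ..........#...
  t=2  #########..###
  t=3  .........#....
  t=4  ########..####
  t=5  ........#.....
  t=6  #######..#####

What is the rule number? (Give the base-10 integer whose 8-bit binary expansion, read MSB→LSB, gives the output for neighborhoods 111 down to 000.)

  ### -> .   bit 7 = 0  t=0,i=3
  ##. -> .   bit 6 = 0  t=0,i=0
  #.# -> .   bit 5 = 0  t=0,i=1
  #.. -> #   bit 4 = 1  t=0,i=10
  .## -> .   bit 3 = 0  t=0,i=2
  .#. -> .   bit 2 = 0  t=1,i=10
  ..# -> .   bit 1 = 0  t=0,i=11
  ... -> #   bit 0 = 1  t=1,i=0
  bits 00010001 = 17

17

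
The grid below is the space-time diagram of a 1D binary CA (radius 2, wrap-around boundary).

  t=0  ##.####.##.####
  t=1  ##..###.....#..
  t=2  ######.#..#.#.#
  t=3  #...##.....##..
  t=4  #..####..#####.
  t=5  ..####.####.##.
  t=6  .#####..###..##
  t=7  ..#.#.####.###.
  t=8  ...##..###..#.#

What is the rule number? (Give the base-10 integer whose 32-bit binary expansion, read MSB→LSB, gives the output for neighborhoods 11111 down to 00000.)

1663620314

  nb #####: next=.  (t=0,i=13, bit31=0)
  nb ####.: next=#  (t=0,i=0, bit30=1)
  nb ###.#: next=#  (t=0,i=1, bit29=1)
  nb ###..: next=.  (t=1,i=6, bit28=0)
  nb ##.##: next=.  (t=0,i=2, bit27=0)
  nb ##.#.: next=.  (t=2,i=6, bit26=0)
  nb ##..#: next=#  (t=1,i=2, bit25=1)
  nb ##...: next=#  (t=1,i=7, bit24=1)
  nb #.###: next=.  (t=0,i=3, bit23=0)
  nb #.##.: next=.  (t=0,i=8, bit22=0)
  nb #.#.#: next=#  (t=2,i=12, bit21=1)
  nb #.#..: next=.  (t=2,i=7, bit20=0)
  nb #..##: next=#  (t=1,i=3, bit19=1)
  nb #..#.: next=.  (t=2,i=9, bit18=0)
  nb #...#: next=.  (t=3,i=2, bit17=0)
  nb #....: next=.  (t=1,i=8, bit16=0)
  nb .####: next=#  (t=0,i=4, bit15=1)
  nb .###.: next=#  (t=1,i=5, bit14=1)
  nb .##.#: next=.  (t=0,i=9, bit13=0)
  nb .##..: next=#  (t=1,i=1, bit12=1)
  nb .#.##: next=.  (t=2,i=13, bit11=0)
  nb .#.#.: next=#  (t=2,i=11, bit10=1)
  nb .#..#: next=.  (t=1,i=13, bit9=0)
  nb .#...: next=.  (t=3,i=1, bit8=0)
  nb ..###: next=#  (t=1,i=4, bit7=1)
  nb ..##.: next=#  (t=1,i=0, bit6=1)
  nb ..#.#: next=.  (t=2,i=10, bit5=0)
  nb ..#..: next=#  (t=1,i=12, bit4=1)
  nb ...##: next=#  (t=3,i=3, bit3=1)
  nb ...#.: next=.  (t=1,i=11, bit2=0)
  nb ....#: next=#  (t=1,i=10, bit1=1)
  nb .....: next=.  (t=1,i=9, bit0=0)
  bits 01100011001010001101010011011010 = 1663620314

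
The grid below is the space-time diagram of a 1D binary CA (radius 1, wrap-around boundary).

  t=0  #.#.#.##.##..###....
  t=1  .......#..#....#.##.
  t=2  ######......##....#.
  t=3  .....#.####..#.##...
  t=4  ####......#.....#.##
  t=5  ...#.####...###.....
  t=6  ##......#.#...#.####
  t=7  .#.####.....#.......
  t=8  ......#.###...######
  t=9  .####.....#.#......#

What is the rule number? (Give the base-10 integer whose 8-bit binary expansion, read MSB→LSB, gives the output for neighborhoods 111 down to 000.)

  ### -> .   bit 7 = 0  t=0,i=14
  ##. -> #   bit 6 = 1  t=0,i=7
  #.# -> .   bit 5 = 0  t=0,i=1
  #.. -> .   bit 4 = 0  t=0,i=11
  .## -> .   bit 3 = 0  t=0,i=6
  .#. -> .   bit 2 = 0  t=0,i=0
  ..# -> .   bit 1 = 0  t=0,i=12
  ... -> #   bit 0 = 1  t=0,i=17
  bits 01000001 = 65

65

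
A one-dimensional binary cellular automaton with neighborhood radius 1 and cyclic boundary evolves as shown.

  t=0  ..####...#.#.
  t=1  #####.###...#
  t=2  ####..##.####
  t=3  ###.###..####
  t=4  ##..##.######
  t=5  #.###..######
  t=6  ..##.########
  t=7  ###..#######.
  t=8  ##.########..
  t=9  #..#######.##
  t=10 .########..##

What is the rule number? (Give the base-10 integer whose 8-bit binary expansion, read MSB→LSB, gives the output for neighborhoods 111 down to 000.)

  [7] ### => #  t=0,i=3
  [6] ##. => .  t=0,i=5
  [5] #.# => .  t=0,i=10
  [4] #.. => #  t=0,i=6
  [3] .## => #  t=0,i=2
  [2] .#. => .  t=0,i=9
  [1] ..# => #  t=0,i=1
  [0] ... => #  t=0,i=0
  bits 10011011 = 155

155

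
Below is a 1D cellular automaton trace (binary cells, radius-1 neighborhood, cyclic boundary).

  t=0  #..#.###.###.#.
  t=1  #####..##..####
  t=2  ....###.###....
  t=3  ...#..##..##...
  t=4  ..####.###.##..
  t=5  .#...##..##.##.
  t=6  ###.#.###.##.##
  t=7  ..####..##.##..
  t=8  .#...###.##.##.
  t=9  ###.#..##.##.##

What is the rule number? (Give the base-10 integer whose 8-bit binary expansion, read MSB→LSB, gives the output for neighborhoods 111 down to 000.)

  [7] ### => .  t=0,i=6
  [6] ##. => #  t=0,i=7
  [5] #.# => #  t=0,i=4
  [4] #.. => #  t=0,i=1
  [3] .## => .  t=0,i=5
  [2] .#. => #  t=0,i=0
  [1] ..# => #  t=0,i=2
  [0] ... => .  t=2,i=0
  bits 01110110 = 118

118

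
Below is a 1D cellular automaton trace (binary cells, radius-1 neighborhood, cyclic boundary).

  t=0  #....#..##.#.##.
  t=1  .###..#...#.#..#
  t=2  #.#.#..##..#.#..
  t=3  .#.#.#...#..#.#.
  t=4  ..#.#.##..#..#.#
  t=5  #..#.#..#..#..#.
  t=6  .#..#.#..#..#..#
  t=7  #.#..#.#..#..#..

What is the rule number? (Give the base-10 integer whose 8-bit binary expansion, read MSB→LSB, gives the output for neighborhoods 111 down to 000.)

177

  ###|#  b7=1 t=1,i=2
  ##.|.  b6=0 t=0,i=9
  #.#|#  b5=1 t=0,i=10
  #..|#  b4=1 t=0,i=1
  .##|.  b3=0 t=0,i=8
  .#.|.  b2=0 t=0,i=0
  ..#|.  b1=0 t=0,i=4
  ...|#  b0=1 t=0,i=2
  bits 10110001 = 177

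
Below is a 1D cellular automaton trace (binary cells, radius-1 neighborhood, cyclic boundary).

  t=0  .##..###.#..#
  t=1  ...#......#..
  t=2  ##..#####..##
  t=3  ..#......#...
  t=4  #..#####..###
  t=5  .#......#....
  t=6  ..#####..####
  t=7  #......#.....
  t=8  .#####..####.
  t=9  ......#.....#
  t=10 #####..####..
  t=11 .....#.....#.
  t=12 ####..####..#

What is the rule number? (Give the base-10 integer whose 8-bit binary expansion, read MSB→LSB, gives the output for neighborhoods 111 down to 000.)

  nb ###: next=.  (t=0,i=6, bit7=0)
  nb ##.: next=.  (t=0,i=2, bit6=0)
  nb #.#: next=.  (t=0,i=0, bit5=0)
  nb #..: next=#  (t=0,i=3, bit4=1)
  nb .##: next=.  (t=0,i=1, bit3=0)
  nb .#.: next=.  (t=0,i=9, bit2=0)
  nb ..#: next=.  (t=0,i=4, bit1=0)
  nb ...: next=#  (t=1,i=0, bit0=1)
  bits 00010001 = 17

17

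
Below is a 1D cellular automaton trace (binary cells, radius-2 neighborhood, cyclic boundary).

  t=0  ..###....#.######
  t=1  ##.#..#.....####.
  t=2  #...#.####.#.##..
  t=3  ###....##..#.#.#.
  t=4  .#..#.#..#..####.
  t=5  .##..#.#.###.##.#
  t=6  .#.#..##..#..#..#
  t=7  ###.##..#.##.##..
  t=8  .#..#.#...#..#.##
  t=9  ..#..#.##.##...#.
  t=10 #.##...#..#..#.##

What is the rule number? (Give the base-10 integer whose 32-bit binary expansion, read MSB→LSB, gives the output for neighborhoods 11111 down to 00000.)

  [31] ##### => #  t=0,i=13
  [30] ####. => #  t=0,i=15
  [29] ###.# => .  t=1,i=15
  [28] ###.. => .  t=0,i=4
  [27] ##.## => .  t=1,i=16
  [26] ##.#. => .  t=1,i=2
  [25] ##..# => #  t=0,i=0
  [24] ##... => .  t=0,i=5
  [23] #.### => .  t=0,i=11
  [22] #.##. => #  t=1,i=0
  [21] #.#.# => #  t=2,i=11
  [20] #.#.. => .  t=1,i=3
  [19] #..## => #  t=0,i=1
  [18] #..#. => .  t=1,i=5
  [17] #...# => #  t=2,i=2
  [16] #.... => #  t=0,i=6
  [15] .#### => #  t=0,i=12
  [14] .###. => #  t=0,i=3
  [13] .##.# => .  t=1,i=1
  [12] .##.. => .  t=2,i=14
  [11] .#.## => .  t=0,i=10
  [10] .#.#. => #  t=3,i=12
  [9] .#..# => #  t=1,i=4
  [8] .#... => #  t=1,i=7
  [7] ..### => .  t=0,i=2
  [6] ..##. => .  t=3,i=7
  [5] ..#.# => .  t=0,i=9
  [4] ..#.. => #  t=1,i=6
  [3] ...## => #  t=1,i=11
  [2] ...#. => .  t=0,i=8
  [1] ....# => .  t=0,i=7
  [0] ..... => #  t=1,i=9
  bits 11000010011010111100011100011001 = 3261843225

3261843225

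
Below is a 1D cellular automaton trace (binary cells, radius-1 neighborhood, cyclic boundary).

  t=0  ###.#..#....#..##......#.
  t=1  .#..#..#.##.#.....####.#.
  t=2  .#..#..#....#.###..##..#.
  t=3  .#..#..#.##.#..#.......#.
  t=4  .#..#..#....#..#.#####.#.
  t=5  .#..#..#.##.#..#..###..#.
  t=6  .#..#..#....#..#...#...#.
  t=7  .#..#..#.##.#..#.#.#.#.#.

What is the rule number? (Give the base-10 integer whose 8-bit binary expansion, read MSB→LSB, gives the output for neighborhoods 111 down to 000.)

133

  nb ###: next=#  (t=0,i=1, bit7=1)
  nb ##.: next=.  (t=0,i=2, bit6=0)
  nb #.#: next=.  (t=0,i=3, bit5=0)
  nb #..: next=.  (t=0,i=5, bit4=0)
  nb .##: next=.  (t=0,i=0, bit3=0)
  nb .#.: next=#  (t=0,i=4, bit2=1)
  nb ..#: next=.  (t=0,i=6, bit1=0)
  nb ...: next=#  (t=0,i=9, bit0=1)
  bits 10000101 = 133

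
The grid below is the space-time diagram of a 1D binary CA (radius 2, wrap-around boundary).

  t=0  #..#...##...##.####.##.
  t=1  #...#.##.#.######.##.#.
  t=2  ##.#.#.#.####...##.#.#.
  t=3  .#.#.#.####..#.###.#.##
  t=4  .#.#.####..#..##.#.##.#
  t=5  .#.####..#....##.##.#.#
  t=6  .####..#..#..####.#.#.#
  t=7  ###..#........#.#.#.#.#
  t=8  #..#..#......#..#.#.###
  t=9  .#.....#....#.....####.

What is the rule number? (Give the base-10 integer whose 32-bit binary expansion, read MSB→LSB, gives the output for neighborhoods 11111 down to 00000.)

732997964

  ##### -> .   bit 31 = 0  t=1,i=13
  ####. -> .   bit 30 = 0  t=0,i=17
  ###.# -> #   bit 29 = 1  t=0,i=18
  ###.. -> .   bit 28 = 0  t=2,i=12
  ##.## -> #   bit 27 = 1  t=0,i=14
  ##.#. -> .   bit 26 = 0  t=0,i=22
  ##..# -> #   bit 25 = 1  t=3,i=11
  ##... -> #   bit 24 = 1  t=0,i=9
  #.### -> #   bit 23 = 1  t=0,i=15
  #.##. -> .   bit 22 = 0  t=0,i=20
  #.#.# -> #   bit 21 = 1  t=1,i=9
  #.#.. -> #   bit 20 = 1  t=0,i=0
  #..## -> .   bit 19 = 0  t=4,i=13
  #..#. -> .   bit 18 = 0  t=0,i=2
  #...# -> .   bit 17 = 0  t=0,i=5
  #.... -> .   bit 16 = 0  t=5,i=11
  .#### -> #   bit 15 = 1  t=0,i=16
  .###. -> .   bit 14 = 0  t=3,i=16
  .##.# -> #   bit 13 = 1  t=0,i=13
  .##.. -> .   bit 12 = 0  t=0,i=8
  .#.## -> #   bit 11 = 1  t=1,i=5
  .#.#. -> .   bit 10 = 0  t=1,i=22
  .#..# -> .   bit 9 = 0  t=0,i=1
  .#... -> #   bit 8 = 1  t=0,i=4
  ..### -> .   bit 7 = 0  t=6,i=13
  ..##. -> #   bit 6 = 1  t=0,i=7
  ..#.# -> .   bit 5 = 0  t=1,i=4
  ..#.. -> .   bit 4 = 0  t=0,i=3
  ...## -> #   bit 3 = 1  t=0,i=6
  ...#. -> #   bit 2 = 1  t=1,i=3
  ....# -> .   bit 1 = 0  t=5,i=12
  ..... -> .   bit 0 = 0  t=7,i=8
  bits 00101011101100001010100101001100 = 732997964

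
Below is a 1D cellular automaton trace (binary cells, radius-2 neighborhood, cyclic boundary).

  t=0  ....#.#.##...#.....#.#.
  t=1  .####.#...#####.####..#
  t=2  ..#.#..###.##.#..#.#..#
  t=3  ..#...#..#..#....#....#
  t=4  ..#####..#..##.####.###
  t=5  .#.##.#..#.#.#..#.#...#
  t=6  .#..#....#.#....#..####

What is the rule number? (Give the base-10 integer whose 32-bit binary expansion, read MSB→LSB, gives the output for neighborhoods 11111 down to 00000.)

2972361023

  #####|#  b31=1 t=1,i=12
  ####.|.  b30=0 t=1,i=3
  ###.#|#  b29=1 t=1,i=4
  ###..|#  b28=1 t=1,i=19
  ##.##|.  b27=0 t=1,i=15
  ##.#.|.  b26=0 t=1,i=5
  ##..#|.  b25=0 t=1,i=20
  ##...|#  b24=1 t=0,i=10
  #.###|.  b23=0 t=1,i=1
  #.##.|.  b22=0 t=0,i=8
  #.#.#|#  b21=1 t=0,i=6
  #.#..|.  b20=0 t=0,i=21
  #..##|#  b19=1 t=2,i=6
  #..#.|.  b18=0 t=1,i=21
  #...#|#  b17=1 t=0,i=11
  #....|.  b16=0 t=0,i=0
  .####|#  b15=1 t=1,i=2
  .###.|.  b14=0 t=2,i=8
  .##.#|#  b13=1 t=2,i=12
  .##..|.  b12=0 t=0,i=9
  .#.##|.  b11=0 t=0,i=7
  .#.#.|.  b10=0 t=0,i=5
  .#..#|.  b9=0 t=2,i=0
  .#...|#  b8=1 t=0,i=14
  ..###|.  b7=0 t=1,i=10
  ..##.|.  b6=0 t=4,i=12
  ..#.#|#  b5=1 t=0,i=4
  ..#..|#  b4=1 t=0,i=13
  ...##|#  b3=1 t=1,i=9
  ...#.|#  b2=1 t=0,i=3
  ....#|#  b1=1 t=0,i=2
  .....|#  b0=1 t=0,i=1
  bits 10110001001010101010000100111111 = 2972361023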